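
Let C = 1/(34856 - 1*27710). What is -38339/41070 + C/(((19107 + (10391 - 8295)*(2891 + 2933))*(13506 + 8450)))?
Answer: -12257380026039117439/13130509342169248920 ≈ -0.93350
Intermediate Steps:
C = 1/7146 (C = 1/(34856 - 27710) = 1/7146 ≈ 0.00013994)
-38339/41070 + C/(((19107 + (10391 - 8295)*(2891 + 2933))*(13506 + 8450))) = -38339/41070 + 1/(7146*(((19107 + (10391 - 8295)*(2891 + 2933))*(13506 + 8450)))) = -38339*1/41070 + 1/(7146*(((19107 + 2096*5824)*21956))) = -38339/41070 + 1/(7146*(((19107 + 12207104)*21956))) = -38339/41070 + 1/(7146*((12226211*21956))) = -38339/41070 + (1/7146)/268438688716 = -38339/41070 + (1/7146)*(1/268438688716) = -38339/41070 + 1/1918262869564536 = -12257380026039117439/13130509342169248920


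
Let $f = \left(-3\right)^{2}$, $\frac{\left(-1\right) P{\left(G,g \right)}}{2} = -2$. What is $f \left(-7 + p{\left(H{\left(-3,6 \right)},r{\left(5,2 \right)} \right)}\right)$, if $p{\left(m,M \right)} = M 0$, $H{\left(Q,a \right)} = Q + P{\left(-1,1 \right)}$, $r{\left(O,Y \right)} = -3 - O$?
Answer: $-63$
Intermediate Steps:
$P{\left(G,g \right)} = 4$ ($P{\left(G,g \right)} = \left(-2\right) \left(-2\right) = 4$)
$H{\left(Q,a \right)} = 4 + Q$ ($H{\left(Q,a \right)} = Q + 4 = 4 + Q$)
$f = 9$
$p{\left(m,M \right)} = 0$
$f \left(-7 + p{\left(H{\left(-3,6 \right)},r{\left(5,2 \right)} \right)}\right) = 9 \left(-7 + 0\right) = 9 \left(-7\right) = -63$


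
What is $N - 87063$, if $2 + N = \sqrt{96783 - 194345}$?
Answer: $-87065 + i \sqrt{97562} \approx -87065.0 + 312.35 i$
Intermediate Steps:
$N = -2 + i \sqrt{97562}$ ($N = -2 + \sqrt{96783 - 194345} = -2 + \sqrt{-97562} = -2 + i \sqrt{97562} \approx -2.0 + 312.35 i$)
$N - 87063 = \left(-2 + i \sqrt{97562}\right) - 87063 = -87065 + i \sqrt{97562}$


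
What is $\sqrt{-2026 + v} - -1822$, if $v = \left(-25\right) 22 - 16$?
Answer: $1822 + 36 i \sqrt{2} \approx 1822.0 + 50.912 i$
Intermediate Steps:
$v = -566$ ($v = -550 - 16 = -566$)
$\sqrt{-2026 + v} - -1822 = \sqrt{-2026 - 566} - -1822 = \sqrt{-2592} + 1822 = 36 i \sqrt{2} + 1822 = 1822 + 36 i \sqrt{2}$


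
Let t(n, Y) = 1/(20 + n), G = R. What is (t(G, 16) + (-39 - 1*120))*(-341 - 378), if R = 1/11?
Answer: 25257032/221 ≈ 1.1429e+5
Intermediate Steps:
R = 1/11 ≈ 0.090909
G = 1/11 ≈ 0.090909
(t(G, 16) + (-39 - 1*120))*(-341 - 378) = (1/(20 + 1/11) + (-39 - 1*120))*(-341 - 378) = (1/(221/11) + (-39 - 120))*(-719) = (11/221 - 159)*(-719) = -35128/221*(-719) = 25257032/221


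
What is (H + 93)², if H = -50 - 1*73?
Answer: 900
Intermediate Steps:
H = -123 (H = -50 - 73 = -123)
(H + 93)² = (-123 + 93)² = (-30)² = 900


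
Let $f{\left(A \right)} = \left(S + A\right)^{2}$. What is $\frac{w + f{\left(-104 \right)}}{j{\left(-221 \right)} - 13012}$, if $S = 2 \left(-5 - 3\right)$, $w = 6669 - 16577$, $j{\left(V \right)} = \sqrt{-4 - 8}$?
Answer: $- \frac{14612476}{42328039} - \frac{2246 i \sqrt{3}}{42328039} \approx -0.34522 - 9.1906 \cdot 10^{-5} i$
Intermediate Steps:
$j{\left(V \right)} = 2 i \sqrt{3}$ ($j{\left(V \right)} = \sqrt{-12} = 2 i \sqrt{3}$)
$w = -9908$ ($w = 6669 - 16577 = -9908$)
$S = -16$ ($S = 2 \left(-8\right) = -16$)
$f{\left(A \right)} = \left(-16 + A\right)^{2}$
$\frac{w + f{\left(-104 \right)}}{j{\left(-221 \right)} - 13012} = \frac{-9908 + \left(-16 - 104\right)^{2}}{2 i \sqrt{3} - 13012} = \frac{-9908 + \left(-120\right)^{2}}{-13012 + 2 i \sqrt{3}} = \frac{-9908 + 14400}{-13012 + 2 i \sqrt{3}} = \frac{4492}{-13012 + 2 i \sqrt{3}}$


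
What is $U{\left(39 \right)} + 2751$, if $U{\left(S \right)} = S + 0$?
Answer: $2790$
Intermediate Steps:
$U{\left(S \right)} = S$
$U{\left(39 \right)} + 2751 = 39 + 2751 = 2790$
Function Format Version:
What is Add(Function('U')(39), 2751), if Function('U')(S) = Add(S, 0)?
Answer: 2790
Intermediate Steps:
Function('U')(S) = S
Add(Function('U')(39), 2751) = Add(39, 2751) = 2790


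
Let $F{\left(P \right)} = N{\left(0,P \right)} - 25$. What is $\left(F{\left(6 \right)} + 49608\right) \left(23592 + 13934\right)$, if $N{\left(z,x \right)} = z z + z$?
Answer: $1860651658$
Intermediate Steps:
$N{\left(z,x \right)} = z + z^{2}$ ($N{\left(z,x \right)} = z^{2} + z = z + z^{2}$)
$F{\left(P \right)} = -25$ ($F{\left(P \right)} = 0 \left(1 + 0\right) - 25 = 0 \cdot 1 - 25 = 0 - 25 = -25$)
$\left(F{\left(6 \right)} + 49608\right) \left(23592 + 13934\right) = \left(-25 + 49608\right) \left(23592 + 13934\right) = 49583 \cdot 37526 = 1860651658$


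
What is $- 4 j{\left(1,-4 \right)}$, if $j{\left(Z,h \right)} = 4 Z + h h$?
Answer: $-80$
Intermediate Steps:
$j{\left(Z,h \right)} = h^{2} + 4 Z$ ($j{\left(Z,h \right)} = 4 Z + h^{2} = h^{2} + 4 Z$)
$- 4 j{\left(1,-4 \right)} = - 4 \left(\left(-4\right)^{2} + 4 \cdot 1\right) = - 4 \left(16 + 4\right) = \left(-4\right) 20 = -80$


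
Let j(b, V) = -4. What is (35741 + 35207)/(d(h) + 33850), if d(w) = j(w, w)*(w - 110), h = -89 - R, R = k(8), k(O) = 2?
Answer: 35474/17327 ≈ 2.0473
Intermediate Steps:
R = 2
h = -91 (h = -89 - 1*2 = -89 - 2 = -91)
d(w) = 440 - 4*w (d(w) = -4*(w - 110) = -4*(-110 + w) = 440 - 4*w)
(35741 + 35207)/(d(h) + 33850) = (35741 + 35207)/((440 - 4*(-91)) + 33850) = 70948/((440 + 364) + 33850) = 70948/(804 + 33850) = 70948/34654 = 70948*(1/34654) = 35474/17327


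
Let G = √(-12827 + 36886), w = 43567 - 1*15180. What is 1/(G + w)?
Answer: 28387/805797710 - 7*√491/805797710 ≈ 3.5036e-5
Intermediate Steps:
w = 28387 (w = 43567 - 15180 = 28387)
G = 7*√491 (G = √24059 = 7*√491 ≈ 155.11)
1/(G + w) = 1/(7*√491 + 28387) = 1/(28387 + 7*√491)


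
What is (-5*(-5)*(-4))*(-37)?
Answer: 3700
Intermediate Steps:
(-5*(-5)*(-4))*(-37) = (25*(-4))*(-37) = -100*(-37) = 3700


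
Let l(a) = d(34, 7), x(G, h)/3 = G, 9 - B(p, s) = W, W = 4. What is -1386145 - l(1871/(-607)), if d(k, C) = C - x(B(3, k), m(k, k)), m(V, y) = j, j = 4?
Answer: -1386137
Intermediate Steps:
m(V, y) = 4
B(p, s) = 5 (B(p, s) = 9 - 1*4 = 9 - 4 = 5)
x(G, h) = 3*G
d(k, C) = -15 + C (d(k, C) = C - 3*5 = C - 1*15 = C - 15 = -15 + C)
l(a) = -8 (l(a) = -15 + 7 = -8)
-1386145 - l(1871/(-607)) = -1386145 - 1*(-8) = -1386145 + 8 = -1386137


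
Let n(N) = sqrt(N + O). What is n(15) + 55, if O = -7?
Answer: 55 + 2*sqrt(2) ≈ 57.828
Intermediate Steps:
n(N) = sqrt(-7 + N) (n(N) = sqrt(N - 7) = sqrt(-7 + N))
n(15) + 55 = sqrt(-7 + 15) + 55 = sqrt(8) + 55 = 2*sqrt(2) + 55 = 55 + 2*sqrt(2)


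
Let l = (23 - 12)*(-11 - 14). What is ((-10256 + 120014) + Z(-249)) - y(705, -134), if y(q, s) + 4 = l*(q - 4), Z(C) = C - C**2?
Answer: 240287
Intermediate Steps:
l = -275 (l = 11*(-25) = -275)
y(q, s) = 1096 - 275*q (y(q, s) = -4 - 275*(q - 4) = -4 - 275*(-4 + q) = -4 + (1100 - 275*q) = 1096 - 275*q)
((-10256 + 120014) + Z(-249)) - y(705, -134) = ((-10256 + 120014) - 249*(1 - 1*(-249))) - (1096 - 275*705) = (109758 - 249*(1 + 249)) - (1096 - 193875) = (109758 - 249*250) - 1*(-192779) = (109758 - 62250) + 192779 = 47508 + 192779 = 240287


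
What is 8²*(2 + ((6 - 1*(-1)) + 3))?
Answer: 768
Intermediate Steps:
8²*(2 + ((6 - 1*(-1)) + 3)) = 64*(2 + ((6 + 1) + 3)) = 64*(2 + (7 + 3)) = 64*(2 + 10) = 64*12 = 768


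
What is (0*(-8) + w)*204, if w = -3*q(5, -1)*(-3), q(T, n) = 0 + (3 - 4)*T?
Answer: -9180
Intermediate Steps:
q(T, n) = -T (q(T, n) = 0 - T = -T)
w = -45 (w = -(-3)*5*(-3) = -3*(-5)*(-3) = 15*(-3) = -45)
(0*(-8) + w)*204 = (0*(-8) - 45)*204 = (0 - 45)*204 = -45*204 = -9180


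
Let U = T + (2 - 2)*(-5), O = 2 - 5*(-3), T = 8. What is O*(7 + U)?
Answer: 255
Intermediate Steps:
O = 17 (O = 2 + 15 = 17)
U = 8 (U = 8 + (2 - 2)*(-5) = 8 + 0*(-5) = 8 + 0 = 8)
O*(7 + U) = 17*(7 + 8) = 17*15 = 255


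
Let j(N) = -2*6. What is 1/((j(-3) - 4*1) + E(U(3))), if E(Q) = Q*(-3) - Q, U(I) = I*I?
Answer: -1/52 ≈ -0.019231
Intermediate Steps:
j(N) = -12
U(I) = I²
E(Q) = -4*Q (E(Q) = -3*Q - Q = -4*Q)
1/((j(-3) - 4*1) + E(U(3))) = 1/((-12 - 4*1) - 4*3²) = 1/((-12 - 4) - 4*9) = 1/(-16 - 36) = 1/(-52) = -1/52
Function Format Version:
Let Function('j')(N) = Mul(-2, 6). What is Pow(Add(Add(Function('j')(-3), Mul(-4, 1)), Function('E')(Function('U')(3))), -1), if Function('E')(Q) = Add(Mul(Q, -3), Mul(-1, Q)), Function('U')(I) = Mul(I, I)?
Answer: Rational(-1, 52) ≈ -0.019231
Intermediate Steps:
Function('j')(N) = -12
Function('U')(I) = Pow(I, 2)
Function('E')(Q) = Mul(-4, Q) (Function('E')(Q) = Add(Mul(-3, Q), Mul(-1, Q)) = Mul(-4, Q))
Pow(Add(Add(Function('j')(-3), Mul(-4, 1)), Function('E')(Function('U')(3))), -1) = Pow(Add(Add(-12, Mul(-4, 1)), Mul(-4, Pow(3, 2))), -1) = Pow(Add(Add(-12, -4), Mul(-4, 9)), -1) = Pow(Add(-16, -36), -1) = Pow(-52, -1) = Rational(-1, 52)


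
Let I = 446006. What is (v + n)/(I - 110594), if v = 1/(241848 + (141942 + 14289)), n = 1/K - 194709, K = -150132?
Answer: -3878888621449133/6681898578236112 ≈ -0.58051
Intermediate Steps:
n = -29232051589/150132 (n = 1/(-150132) - 194709 = -1/150132 - 194709 = -29232051589/150132 ≈ -1.9471e+5)
v = 1/398079 (v = 1/(241848 + 156231) = 1/398079 ≈ 2.5121e-6)
(v + n)/(I - 110594) = (1/398079 - 29232051589/150132)/(446006 - 110594) = -3878888621449133/19921465476/335412 = -3878888621449133/19921465476*1/335412 = -3878888621449133/6681898578236112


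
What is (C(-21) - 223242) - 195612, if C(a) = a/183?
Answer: -25550101/61 ≈ -4.1885e+5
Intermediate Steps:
C(a) = a/183 (C(a) = a*(1/183) = a/183)
(C(-21) - 223242) - 195612 = ((1/183)*(-21) - 223242) - 195612 = (-7/61 - 223242) - 195612 = -13617769/61 - 195612 = -25550101/61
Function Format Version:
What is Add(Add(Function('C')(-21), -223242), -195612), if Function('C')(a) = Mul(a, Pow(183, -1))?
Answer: Rational(-25550101, 61) ≈ -4.1885e+5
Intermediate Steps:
Function('C')(a) = Mul(Rational(1, 183), a) (Function('C')(a) = Mul(a, Rational(1, 183)) = Mul(Rational(1, 183), a))
Add(Add(Function('C')(-21), -223242), -195612) = Add(Add(Mul(Rational(1, 183), -21), -223242), -195612) = Add(Add(Rational(-7, 61), -223242), -195612) = Add(Rational(-13617769, 61), -195612) = Rational(-25550101, 61)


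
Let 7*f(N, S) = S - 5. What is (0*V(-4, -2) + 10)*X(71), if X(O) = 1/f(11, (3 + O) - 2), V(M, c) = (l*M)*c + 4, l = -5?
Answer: 70/67 ≈ 1.0448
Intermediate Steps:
V(M, c) = 4 - 5*M*c (V(M, c) = (-5*M)*c + 4 = -5*M*c + 4 = 4 - 5*M*c)
f(N, S) = -5/7 + S/7 (f(N, S) = (S - 5)/7 = (-5 + S)/7 = -5/7 + S/7)
X(O) = 1/(-4/7 + O/7) (X(O) = 1/(-5/7 + ((3 + O) - 2)/7) = 1/(-5/7 + (1 + O)/7) = 1/(-5/7 + (⅐ + O/7)) = 1/(-4/7 + O/7))
(0*V(-4, -2) + 10)*X(71) = (0*(4 - 5*(-4)*(-2)) + 10)*(7/(-4 + 71)) = (0*(4 - 40) + 10)*(7/67) = (0*(-36) + 10)*(7*(1/67)) = (0 + 10)*(7/67) = 10*(7/67) = 70/67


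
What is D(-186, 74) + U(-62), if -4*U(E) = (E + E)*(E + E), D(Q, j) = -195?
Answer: -4039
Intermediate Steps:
U(E) = -E**2 (U(E) = -(E + E)*(E + E)/4 = -2*E*2*E/4 = -E**2)
D(-186, 74) + U(-62) = -195 - 1*(-62)**2 = -195 - 1*3844 = -195 - 3844 = -4039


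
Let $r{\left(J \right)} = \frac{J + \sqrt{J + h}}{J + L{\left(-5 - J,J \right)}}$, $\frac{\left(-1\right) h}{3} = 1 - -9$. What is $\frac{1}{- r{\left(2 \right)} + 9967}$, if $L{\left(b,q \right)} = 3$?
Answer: $\frac{35595}{354761131} + \frac{10 i \sqrt{7}}{2483327917} \approx 0.00010034 + 1.0654 \cdot 10^{-8} i$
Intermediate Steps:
$h = -30$ ($h = - 3 \left(1 - -9\right) = - 3 \left(1 + 9\right) = \left(-3\right) 10 = -30$)
$r{\left(J \right)} = \frac{J + \sqrt{-30 + J}}{3 + J}$ ($r{\left(J \right)} = \frac{J + \sqrt{J - 30}}{J + 3} = \frac{J + \sqrt{-30 + J}}{3 + J}$)
$\frac{1}{- r{\left(2 \right)} + 9967} = \frac{1}{- \frac{2 + \sqrt{-30 + 2}}{3 + 2} + 9967} = \frac{1}{- \frac{2 + \sqrt{-28}}{5} + 9967} = \frac{1}{- \frac{2 + 2 i \sqrt{7}}{5} + 9967} = \frac{1}{- (\frac{2}{5} + \frac{2 i \sqrt{7}}{5}) + 9967} = \frac{1}{\left(- \frac{2}{5} - \frac{2 i \sqrt{7}}{5}\right) + 9967} = \frac{1}{\frac{49833}{5} - \frac{2 i \sqrt{7}}{5}}$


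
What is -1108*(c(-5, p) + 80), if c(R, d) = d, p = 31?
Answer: -122988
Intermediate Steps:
-1108*(c(-5, p) + 80) = -1108*(31 + 80) = -1108*111 = -122988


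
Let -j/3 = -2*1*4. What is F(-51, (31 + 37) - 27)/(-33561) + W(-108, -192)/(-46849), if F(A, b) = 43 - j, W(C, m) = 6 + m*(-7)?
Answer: -4199771/142936299 ≈ -0.029382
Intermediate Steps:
j = 24 (j = -3*(-2*1)*4 = -(-6)*4 = -3*(-8) = 24)
W(C, m) = 6 - 7*m
F(A, b) = 19 (F(A, b) = 43 - 1*24 = 43 - 24 = 19)
F(-51, (31 + 37) - 27)/(-33561) + W(-108, -192)/(-46849) = 19/(-33561) + (6 - 7*(-192))/(-46849) = 19*(-1/33561) + (6 + 1344)*(-1/46849) = -19/33561 + 1350*(-1/46849) = -19/33561 - 1350/46849 = -4199771/142936299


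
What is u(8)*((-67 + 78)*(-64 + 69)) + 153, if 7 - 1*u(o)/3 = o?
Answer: -12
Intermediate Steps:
u(o) = 21 - 3*o
u(8)*((-67 + 78)*(-64 + 69)) + 153 = (21 - 3*8)*((-67 + 78)*(-64 + 69)) + 153 = (21 - 24)*(11*5) + 153 = -3*55 + 153 = -165 + 153 = -12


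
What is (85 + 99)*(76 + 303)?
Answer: 69736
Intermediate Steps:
(85 + 99)*(76 + 303) = 184*379 = 69736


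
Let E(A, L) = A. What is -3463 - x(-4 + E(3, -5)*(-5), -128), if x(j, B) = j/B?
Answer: -443283/128 ≈ -3463.1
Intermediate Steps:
-3463 - x(-4 + E(3, -5)*(-5), -128) = -3463 - (-4 + 3*(-5))/(-128) = -3463 - (-4 - 15)*(-1)/128 = -3463 - (-19)*(-1)/128 = -3463 - 1*19/128 = -3463 - 19/128 = -443283/128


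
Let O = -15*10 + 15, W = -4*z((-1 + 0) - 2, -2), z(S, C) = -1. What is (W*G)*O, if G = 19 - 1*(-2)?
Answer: -11340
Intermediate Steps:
G = 21 (G = 19 + 2 = 21)
W = 4 (W = -4*(-1) = 4)
O = -135 (O = -150 + 15 = -135)
(W*G)*O = (4*21)*(-135) = 84*(-135) = -11340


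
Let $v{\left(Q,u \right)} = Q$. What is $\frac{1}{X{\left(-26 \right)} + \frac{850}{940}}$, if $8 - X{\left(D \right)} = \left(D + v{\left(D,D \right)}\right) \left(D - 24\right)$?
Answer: $- \frac{94}{243563} \approx -0.00038594$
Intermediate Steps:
$X{\left(D \right)} = 8 - 2 D \left(-24 + D\right)$ ($X{\left(D \right)} = 8 - \left(D + D\right) \left(D - 24\right) = 8 - 2 D \left(-24 + D\right)$)
$\frac{1}{X{\left(-26 \right)} + \frac{850}{940}} = \frac{1}{\left(8 - 2 \left(-26\right)^{2} + 48 \left(-26\right)\right) + \frac{850}{940}} = \frac{1}{\left(8 - 1352 - 1248\right) + 850 \cdot \frac{1}{940}} = \frac{1}{\left(8 - 1352 - 1248\right) + \frac{85}{94}} = \frac{1}{-2592 + \frac{85}{94}} = \frac{1}{- \frac{243563}{94}} = - \frac{94}{243563}$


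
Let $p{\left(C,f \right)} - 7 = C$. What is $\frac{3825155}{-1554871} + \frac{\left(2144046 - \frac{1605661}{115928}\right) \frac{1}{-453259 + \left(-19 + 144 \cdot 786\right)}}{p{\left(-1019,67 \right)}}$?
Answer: $- \frac{152235434481252141003}{62038628701392316864} \approx -2.4539$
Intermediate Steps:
$p{\left(C,f \right)} = 7 + C$
$\frac{3825155}{-1554871} + \frac{\left(2144046 - \frac{1605661}{115928}\right) \frac{1}{-453259 + \left(-19 + 144 \cdot 786\right)}}{p{\left(-1019,67 \right)}} = \frac{3825155}{-1554871} + \frac{\left(2144046 - \frac{1605661}{115928}\right) \frac{1}{-453259 + \left(-19 + 144 \cdot 786\right)}}{7 - 1019} = 3825155 \left(- \frac{1}{1554871}\right) + \frac{\left(2144046 - \frac{1605661}{115928}\right) \frac{1}{-453259 + \left(-19 + 113184\right)}}{-1012} = - \frac{3825155}{1554871} + \frac{2144046 - \frac{1605661}{115928}}{-453259 + 113165} \left(- \frac{1}{1012}\right) = - \frac{3825155}{1554871} + \frac{248553359027}{115928 \left(-340094\right)} \left(- \frac{1}{1012}\right) = - \frac{3825155}{1554871} + \frac{248553359027}{115928} \left(- \frac{1}{340094}\right) \left(- \frac{1}{1012}\right) = - \frac{3825155}{1554871} - - \frac{248553359027}{39899534238784} = - \frac{3825155}{1554871} + \frac{248553359027}{39899534238784} = - \frac{152235434481252141003}{62038628701392316864}$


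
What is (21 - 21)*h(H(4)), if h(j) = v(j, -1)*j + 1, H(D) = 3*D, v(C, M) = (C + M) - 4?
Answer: 0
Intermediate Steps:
v(C, M) = -4 + C + M
h(j) = 1 + j*(-5 + j) (h(j) = (-4 + j - 1)*j + 1 = (-5 + j)*j + 1 = j*(-5 + j) + 1 = 1 + j*(-5 + j))
(21 - 21)*h(H(4)) = (21 - 21)*(1 + (3*4)*(-5 + 3*4)) = 0*(1 + 12*(-5 + 12)) = 0*(1 + 12*7) = 0*(1 + 84) = 0*85 = 0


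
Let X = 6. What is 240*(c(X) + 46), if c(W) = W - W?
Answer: 11040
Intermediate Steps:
c(W) = 0
240*(c(X) + 46) = 240*(0 + 46) = 240*46 = 11040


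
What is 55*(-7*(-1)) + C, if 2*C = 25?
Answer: 795/2 ≈ 397.50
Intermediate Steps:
C = 25/2 (C = (1/2)*25 = 25/2 ≈ 12.500)
55*(-7*(-1)) + C = 55*(-7*(-1)) + 25/2 = 55*7 + 25/2 = 385 + 25/2 = 795/2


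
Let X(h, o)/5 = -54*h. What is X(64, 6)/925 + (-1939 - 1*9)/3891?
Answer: -13807676/719835 ≈ -19.182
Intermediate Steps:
X(h, o) = -270*h (X(h, o) = 5*(-54*h) = -270*h)
X(64, 6)/925 + (-1939 - 1*9)/3891 = -270*64/925 + (-1939 - 1*9)/3891 = -17280*1/925 + (-1939 - 9)*(1/3891) = -3456/185 - 1948*1/3891 = -3456/185 - 1948/3891 = -13807676/719835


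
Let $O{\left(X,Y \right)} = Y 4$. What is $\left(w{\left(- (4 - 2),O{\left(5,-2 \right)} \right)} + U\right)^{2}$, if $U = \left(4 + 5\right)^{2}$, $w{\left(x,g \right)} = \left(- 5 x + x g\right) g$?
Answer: $16129$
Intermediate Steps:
$O{\left(X,Y \right)} = 4 Y$
$w{\left(x,g \right)} = g \left(- 5 x + g x\right)$ ($w{\left(x,g \right)} = \left(- 5 x + g x\right) g = g \left(- 5 x + g x\right)$)
$U = 81$ ($U = 9^{2} = 81$)
$\left(w{\left(- (4 - 2),O{\left(5,-2 \right)} \right)} + U\right)^{2} = \left(4 \left(-2\right) \left(- (4 - 2)\right) \left(-5 + 4 \left(-2\right)\right) + 81\right)^{2} = \left(- 8 \left(\left(-1\right) 2\right) \left(-5 - 8\right) + 81\right)^{2} = \left(\left(-8\right) \left(-2\right) \left(-13\right) + 81\right)^{2} = \left(-208 + 81\right)^{2} = \left(-127\right)^{2} = 16129$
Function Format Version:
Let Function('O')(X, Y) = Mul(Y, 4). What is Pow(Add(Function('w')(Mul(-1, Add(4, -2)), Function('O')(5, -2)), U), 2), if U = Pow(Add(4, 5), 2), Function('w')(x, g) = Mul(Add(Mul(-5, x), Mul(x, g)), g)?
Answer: 16129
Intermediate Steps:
Function('O')(X, Y) = Mul(4, Y)
Function('w')(x, g) = Mul(g, Add(Mul(-5, x), Mul(g, x))) (Function('w')(x, g) = Mul(Add(Mul(-5, x), Mul(g, x)), g) = Mul(g, Add(Mul(-5, x), Mul(g, x))))
U = 81 (U = Pow(9, 2) = 81)
Pow(Add(Function('w')(Mul(-1, Add(4, -2)), Function('O')(5, -2)), U), 2) = Pow(Add(Mul(Mul(4, -2), Mul(-1, Add(4, -2)), Add(-5, Mul(4, -2))), 81), 2) = Pow(Add(Mul(-8, Mul(-1, 2), Add(-5, -8)), 81), 2) = Pow(Add(Mul(-8, -2, -13), 81), 2) = Pow(Add(-208, 81), 2) = Pow(-127, 2) = 16129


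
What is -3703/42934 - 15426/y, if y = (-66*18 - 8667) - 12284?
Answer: 580319167/950515826 ≈ 0.61053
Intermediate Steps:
y = -22139 (y = (-11*108 - 8667) - 12284 = (-1188 - 8667) - 12284 = -9855 - 12284 = -22139)
-3703/42934 - 15426/y = -3703/42934 - 15426/(-22139) = -3703*1/42934 - 15426*(-1/22139) = -3703/42934 + 15426/22139 = 580319167/950515826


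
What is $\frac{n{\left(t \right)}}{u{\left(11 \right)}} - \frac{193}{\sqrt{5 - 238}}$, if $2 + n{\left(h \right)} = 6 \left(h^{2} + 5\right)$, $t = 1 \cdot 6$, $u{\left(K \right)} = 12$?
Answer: $\frac{61}{3} + \frac{193 i \sqrt{233}}{233} \approx 20.333 + 12.644 i$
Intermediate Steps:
$t = 6$
$n{\left(h \right)} = 28 + 6 h^{2}$ ($n{\left(h \right)} = -2 + 6 \left(h^{2} + 5\right) = -2 + 6 \left(5 + h^{2}\right) = -2 + \left(30 + 6 h^{2}\right) = 28 + 6 h^{2}$)
$\frac{n{\left(t \right)}}{u{\left(11 \right)}} - \frac{193}{\sqrt{5 - 238}} = \frac{28 + 6 \cdot 6^{2}}{12} - \frac{193}{\sqrt{5 - 238}} = \left(28 + 6 \cdot 36\right) \frac{1}{12} - \frac{193}{\sqrt{-233}} = \left(28 + 216\right) \frac{1}{12} - \frac{193}{i \sqrt{233}} = 244 \cdot \frac{1}{12} - 193 \left(- \frac{i \sqrt{233}}{233}\right) = \frac{61}{3} + \frac{193 i \sqrt{233}}{233}$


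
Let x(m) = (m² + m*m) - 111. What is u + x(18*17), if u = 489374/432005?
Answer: 80854977179/432005 ≈ 1.8716e+5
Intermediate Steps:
x(m) = -111 + 2*m² (x(m) = (m² + m²) - 111 = 2*m² - 111 = -111 + 2*m²)
u = 489374/432005 (u = 489374*(1/432005) = 489374/432005 ≈ 1.1328)
u + x(18*17) = 489374/432005 + (-111 + 2*(18*17)²) = 489374/432005 + (-111 + 2*306²) = 489374/432005 + (-111 + 2*93636) = 489374/432005 + (-111 + 187272) = 489374/432005 + 187161 = 80854977179/432005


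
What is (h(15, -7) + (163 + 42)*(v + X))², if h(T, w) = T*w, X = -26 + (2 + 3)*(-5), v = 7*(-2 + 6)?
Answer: 23232400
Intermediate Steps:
v = 28 (v = 7*4 = 28)
X = -51 (X = -26 + 5*(-5) = -26 - 25 = -51)
(h(15, -7) + (163 + 42)*(v + X))² = (15*(-7) + (163 + 42)*(28 - 51))² = (-105 + 205*(-23))² = (-105 - 4715)² = (-4820)² = 23232400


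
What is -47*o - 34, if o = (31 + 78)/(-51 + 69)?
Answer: -5735/18 ≈ -318.61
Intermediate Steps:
o = 109/18 ≈ 6.0556
-47*o - 34 = -47*109/18 - 34 = -5123/18 - 34 = -5735/18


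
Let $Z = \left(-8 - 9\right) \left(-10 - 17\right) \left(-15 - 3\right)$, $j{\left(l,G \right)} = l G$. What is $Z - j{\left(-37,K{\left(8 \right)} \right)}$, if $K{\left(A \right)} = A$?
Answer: $-7966$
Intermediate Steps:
$j{\left(l,G \right)} = G l$
$Z = -8262$ ($Z = \left(-17\right) \left(-27\right) \left(-18\right) = 459 \left(-18\right) = -8262$)
$Z - j{\left(-37,K{\left(8 \right)} \right)} = -8262 - 8 \left(-37\right) = -8262 - -296 = -8262 + 296 = -7966$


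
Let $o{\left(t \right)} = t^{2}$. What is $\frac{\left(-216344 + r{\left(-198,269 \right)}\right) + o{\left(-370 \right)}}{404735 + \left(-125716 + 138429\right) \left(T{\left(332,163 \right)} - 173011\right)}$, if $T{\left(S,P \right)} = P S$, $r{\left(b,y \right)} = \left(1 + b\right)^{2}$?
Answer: $\frac{8127}{302221480} \approx 2.6891 \cdot 10^{-5}$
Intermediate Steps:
$\frac{\left(-216344 + r{\left(-198,269 \right)}\right) + o{\left(-370 \right)}}{404735 + \left(-125716 + 138429\right) \left(T{\left(332,163 \right)} - 173011\right)} = \frac{\left(-216344 + \left(1 - 198\right)^{2}\right) + \left(-370\right)^{2}}{404735 + \left(-125716 + 138429\right) \left(163 \cdot 332 - 173011\right)} = \frac{\left(-216344 + \left(-197\right)^{2}\right) + 136900}{404735 + 12713 \left(54116 - 173011\right)} = \frac{\left(-216344 + 38809\right) + 136900}{404735 + 12713 \left(-118895\right)} = \frac{-177535 + 136900}{404735 - 1511512135} = - \frac{40635}{-1511107400} = \left(-40635\right) \left(- \frac{1}{1511107400}\right) = \frac{8127}{302221480}$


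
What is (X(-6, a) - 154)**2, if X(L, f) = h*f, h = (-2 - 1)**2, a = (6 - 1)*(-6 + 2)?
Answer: 111556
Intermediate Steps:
a = -20 (a = 5*(-4) = -20)
h = 9 (h = (-3)**2 = 9)
X(L, f) = 9*f
(X(-6, a) - 154)**2 = (9*(-20) - 154)**2 = (-180 - 154)**2 = (-334)**2 = 111556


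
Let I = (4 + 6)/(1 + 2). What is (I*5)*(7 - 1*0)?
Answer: 350/3 ≈ 116.67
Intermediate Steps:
I = 10/3 ≈ 3.3333
(I*5)*(7 - 1*0) = ((10/3)*5)*(7 - 1*0) = 50*(7 + 0)/3 = (50/3)*7 = 350/3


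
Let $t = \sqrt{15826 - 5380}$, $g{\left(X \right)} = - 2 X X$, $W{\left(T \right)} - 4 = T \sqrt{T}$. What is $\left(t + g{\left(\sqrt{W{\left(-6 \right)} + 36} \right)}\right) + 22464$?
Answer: $22384 + \sqrt{10446} + 12 i \sqrt{6} \approx 22486.0 + 29.394 i$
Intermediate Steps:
$W{\left(T \right)} = 4 + T^{\frac{3}{2}}$ ($W{\left(T \right)} = 4 + T \sqrt{T} = 4 + T^{\frac{3}{2}}$)
$g{\left(X \right)} = - 2 X^{2}$
$t = \sqrt{10446}$ ($t = \sqrt{15826 + \left(-7300 + 1920\right)} = \sqrt{15826 - 5380} = \sqrt{10446} \approx 102.21$)
$\left(t + g{\left(\sqrt{W{\left(-6 \right)} + 36} \right)}\right) + 22464 = \left(\sqrt{10446} - 2 \left(\sqrt{\left(4 + \left(-6\right)^{\frac{3}{2}}\right) + 36}\right)^{2}\right) + 22464 = \left(\sqrt{10446} - 2 \left(\sqrt{\left(4 - 6 i \sqrt{6}\right) + 36}\right)^{2}\right) + 22464 = \left(\sqrt{10446} - 2 \left(\sqrt{40 - 6 i \sqrt{6}}\right)^{2}\right) + 22464 = \left(\sqrt{10446} - 2 \left(40 - 6 i \sqrt{6}\right)\right) + 22464 = \left(\sqrt{10446} - \left(80 - 12 i \sqrt{6}\right)\right) + 22464 = \left(-80 + \sqrt{10446} + 12 i \sqrt{6}\right) + 22464 = 22384 + \sqrt{10446} + 12 i \sqrt{6}$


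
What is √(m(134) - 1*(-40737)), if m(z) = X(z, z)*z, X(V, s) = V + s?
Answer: √76649 ≈ 276.86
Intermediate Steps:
m(z) = 2*z² (m(z) = (z + z)*z = (2*z)*z = 2*z²)
√(m(134) - 1*(-40737)) = √(2*134² - 1*(-40737)) = √(2*17956 + 40737) = √(35912 + 40737) = √76649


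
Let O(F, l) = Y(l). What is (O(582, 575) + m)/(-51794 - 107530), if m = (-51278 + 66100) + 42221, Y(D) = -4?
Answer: -19013/53108 ≈ -0.35801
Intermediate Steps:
O(F, l) = -4
m = 57043 (m = 14822 + 42221 = 57043)
(O(582, 575) + m)/(-51794 - 107530) = (-4 + 57043)/(-51794 - 107530) = 57039/(-159324) = 57039*(-1/159324) = -19013/53108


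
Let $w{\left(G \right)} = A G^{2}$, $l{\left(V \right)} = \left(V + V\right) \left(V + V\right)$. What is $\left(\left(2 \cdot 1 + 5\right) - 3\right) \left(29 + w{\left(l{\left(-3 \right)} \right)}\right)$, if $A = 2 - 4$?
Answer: $-10252$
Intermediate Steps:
$A = -2$
$l{\left(V \right)} = 4 V^{2}$ ($l{\left(V \right)} = 2 V 2 V = 4 V^{2}$)
$w{\left(G \right)} = - 2 G^{2}$
$\left(\left(2 \cdot 1 + 5\right) - 3\right) \left(29 + w{\left(l{\left(-3 \right)} \right)}\right) = \left(\left(2 \cdot 1 + 5\right) - 3\right) \left(29 - 2 \left(4 \left(-3\right)^{2}\right)^{2}\right) = \left(\left(2 + 5\right) - 3\right) \left(29 - 2 \left(4 \cdot 9\right)^{2}\right) = \left(7 - 3\right) \left(29 - 2 \cdot 36^{2}\right) = 4 \left(29 - 2592\right) = 4 \left(-2563\right) = -10252$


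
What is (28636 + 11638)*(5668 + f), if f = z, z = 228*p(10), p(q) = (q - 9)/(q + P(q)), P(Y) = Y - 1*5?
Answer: 1144425984/5 ≈ 2.2889e+8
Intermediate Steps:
P(Y) = -5 + Y (P(Y) = Y - 5 = -5 + Y)
p(q) = (-9 + q)/(-5 + 2*q) (p(q) = (q - 9)/(q + (-5 + q)) = (-9 + q)/(-5 + 2*q))
z = 76/5 (z = 228*((-9 + 10)/(-5 + 2*10)) = 228*(1/(-5 + 20)) = 228*(1/15) = 76/5 ≈ 15.200)
f = 76/5 ≈ 15.200
(28636 + 11638)*(5668 + f) = (28636 + 11638)*(5668 + 76/5) = 40274*(28416/5) = 1144425984/5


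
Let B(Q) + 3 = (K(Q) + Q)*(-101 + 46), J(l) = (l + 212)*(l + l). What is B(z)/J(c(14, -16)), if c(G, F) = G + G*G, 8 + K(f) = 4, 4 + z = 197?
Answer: -1733/29540 ≈ -0.058666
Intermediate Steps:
z = 193 (z = -4 + 197 = 193)
K(f) = -4 (K(f) = -8 + 4 = -4)
c(G, F) = G + G²
J(l) = 2*l*(212 + l) (J(l) = (212 + l)*(2*l) = 2*l*(212 + l))
B(Q) = 217 - 55*Q (B(Q) = -3 + (-4 + Q)*(-101 + 46) = -3 + (-4 + Q)*(-55) = -3 + (220 - 55*Q) = 217 - 55*Q)
B(z)/J(c(14, -16)) = (217 - 55*193)/((2*(14*(1 + 14))*(212 + 14*(1 + 14)))) = (217 - 10615)/((2*(14*15)*(212 + 14*15))) = -10398*1/(420*(212 + 210)) = -10398/(2*210*422) = -10398/177240 = -10398*1/177240 = -1733/29540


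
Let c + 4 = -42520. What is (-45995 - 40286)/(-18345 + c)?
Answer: 86281/60869 ≈ 1.4175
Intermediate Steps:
c = -42524 (c = -4 - 42520 = -42524)
(-45995 - 40286)/(-18345 + c) = (-45995 - 40286)/(-18345 - 42524) = -86281/(-60869) = -86281*(-1/60869) = 86281/60869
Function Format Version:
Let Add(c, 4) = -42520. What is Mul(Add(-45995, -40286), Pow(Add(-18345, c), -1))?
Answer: Rational(86281, 60869) ≈ 1.4175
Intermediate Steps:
c = -42524 (c = Add(-4, -42520) = -42524)
Mul(Add(-45995, -40286), Pow(Add(-18345, c), -1)) = Mul(Add(-45995, -40286), Pow(Add(-18345, -42524), -1)) = Mul(-86281, Pow(-60869, -1)) = Mul(-86281, Rational(-1, 60869)) = Rational(86281, 60869)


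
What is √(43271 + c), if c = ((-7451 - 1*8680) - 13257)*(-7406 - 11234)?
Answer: √547835591 ≈ 23406.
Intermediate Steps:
c = 547792320 (c = ((-7451 - 8680) - 13257)*(-18640) = (-16131 - 13257)*(-18640) = -29388*(-18640) = 547792320)
√(43271 + c) = √(43271 + 547792320) = √547835591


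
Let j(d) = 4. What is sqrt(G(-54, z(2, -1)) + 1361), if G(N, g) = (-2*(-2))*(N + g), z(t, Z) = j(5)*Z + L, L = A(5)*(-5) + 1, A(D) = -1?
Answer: sqrt(1153) ≈ 33.956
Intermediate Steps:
L = 6 (L = -1*(-5) + 1 = 5 + 1 = 6)
z(t, Z) = 6 + 4*Z (z(t, Z) = 4*Z + 6 = 6 + 4*Z)
G(N, g) = 4*N + 4*g (G(N, g) = 4*(N + g) = 4*N + 4*g)
sqrt(G(-54, z(2, -1)) + 1361) = sqrt((4*(-54) + 4*(6 + 4*(-1))) + 1361) = sqrt((-216 + 4*(6 - 4)) + 1361) = sqrt((-216 + 4*2) + 1361) = sqrt((-216 + 8) + 1361) = sqrt(-208 + 1361) = sqrt(1153)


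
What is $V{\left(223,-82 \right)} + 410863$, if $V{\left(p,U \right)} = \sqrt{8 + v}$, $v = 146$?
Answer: $410863 + \sqrt{154} \approx 4.1088 \cdot 10^{5}$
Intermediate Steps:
$V{\left(p,U \right)} = \sqrt{154}$ ($V{\left(p,U \right)} = \sqrt{8 + 146} = \sqrt{154}$)
$V{\left(223,-82 \right)} + 410863 = \sqrt{154} + 410863 = 410863 + \sqrt{154}$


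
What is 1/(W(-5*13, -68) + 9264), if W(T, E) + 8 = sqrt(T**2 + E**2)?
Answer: 9256/85664687 - sqrt(8849)/85664687 ≈ 0.00010695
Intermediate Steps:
W(T, E) = -8 + sqrt(E**2 + T**2) (W(T, E) = -8 + sqrt(T**2 + E**2) = -8 + sqrt(E**2 + T**2))
1/(W(-5*13, -68) + 9264) = 1/((-8 + sqrt((-68)**2 + (-5*13)**2)) + 9264) = 1/((-8 + sqrt(4624 + (-65)**2)) + 9264) = 1/((-8 + sqrt(4624 + 4225)) + 9264) = 1/((-8 + sqrt(8849)) + 9264) = 1/(9256 + sqrt(8849))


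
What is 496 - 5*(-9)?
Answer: 541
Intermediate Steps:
496 - 5*(-9) = 496 + 45 = 541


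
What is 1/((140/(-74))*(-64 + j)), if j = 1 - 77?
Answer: 37/9800 ≈ 0.0037755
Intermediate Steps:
j = -76
1/((140/(-74))*(-64 + j)) = 1/((140/(-74))*(-64 - 76)) = 1/((140*(-1/74))*(-140)) = 1/(-70/37*(-140)) = 1/(9800/37) = 37/9800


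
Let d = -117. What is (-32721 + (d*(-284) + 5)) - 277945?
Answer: -277433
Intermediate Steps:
(-32721 + (d*(-284) + 5)) - 277945 = (-32721 + (-117*(-284) + 5)) - 277945 = (-32721 + (33228 + 5)) - 277945 = (-32721 + 33233) - 277945 = 512 - 277945 = -277433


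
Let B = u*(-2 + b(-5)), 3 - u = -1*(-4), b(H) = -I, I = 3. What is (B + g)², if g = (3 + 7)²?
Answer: 11025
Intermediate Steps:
b(H) = -3 (b(H) = -1*3 = -3)
g = 100 (g = 10² = 100)
u = -1 (u = 3 - (-1)*(-4) = 3 - 1*4 = 3 - 4 = -1)
B = 5 (B = -(-2 - 3) = -1*(-5) = 5)
(B + g)² = (5 + 100)² = 105² = 11025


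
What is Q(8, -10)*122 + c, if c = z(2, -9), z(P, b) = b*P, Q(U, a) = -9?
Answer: -1116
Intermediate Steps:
z(P, b) = P*b
c = -18 (c = 2*(-9) = -18)
Q(8, -10)*122 + c = -9*122 - 18 = -1098 - 18 = -1116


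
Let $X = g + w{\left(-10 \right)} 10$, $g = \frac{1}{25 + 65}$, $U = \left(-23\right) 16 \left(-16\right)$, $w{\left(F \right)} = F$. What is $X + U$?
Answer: $\frac{520921}{90} \approx 5788.0$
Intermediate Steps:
$U = 5888$ ($U = \left(-368\right) \left(-16\right) = 5888$)
$g = \frac{1}{90} \approx 0.011111$
$X = - \frac{8999}{90}$ ($X = \frac{1}{90} - 100 = - \frac{8999}{90} \approx -99.989$)
$X + U = - \frac{8999}{90} + 5888 = \frac{520921}{90}$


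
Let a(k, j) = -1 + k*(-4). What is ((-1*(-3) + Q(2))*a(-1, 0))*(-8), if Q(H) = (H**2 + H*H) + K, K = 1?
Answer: -288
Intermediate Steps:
a(k, j) = -1 - 4*k
Q(H) = 1 + 2*H**2 (Q(H) = (H**2 + H*H) + 1 = (H**2 + H**2) + 1 = 2*H**2 + 1 = 1 + 2*H**2)
((-1*(-3) + Q(2))*a(-1, 0))*(-8) = ((-1*(-3) + (1 + 2*2**2))*(-1 - 4*(-1)))*(-8) = ((3 + (1 + 2*4))*(-1 + 4))*(-8) = ((3 + (1 + 8))*3)*(-8) = ((3 + 9)*3)*(-8) = (12*3)*(-8) = 36*(-8) = -288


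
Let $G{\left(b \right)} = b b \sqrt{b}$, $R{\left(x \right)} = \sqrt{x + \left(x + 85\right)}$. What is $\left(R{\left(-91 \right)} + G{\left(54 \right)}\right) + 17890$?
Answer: $17890 + 8748 \sqrt{6} + i \sqrt{97} \approx 39318.0 + 9.8489 i$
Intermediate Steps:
$R{\left(x \right)} = \sqrt{85 + 2 x}$ ($R{\left(x \right)} = \sqrt{x + \left(85 + x\right)} = \sqrt{85 + 2 x}$)
$G{\left(b \right)} = b^{\frac{5}{2}}$ ($G{\left(b \right)} = b^{2} \sqrt{b} = b^{\frac{5}{2}}$)
$\left(R{\left(-91 \right)} + G{\left(54 \right)}\right) + 17890 = \left(\sqrt{85 + 2 \left(-91\right)} + 54^{\frac{5}{2}}\right) + 17890 = \left(\sqrt{85 - 182} + 8748 \sqrt{6}\right) + 17890 = \left(\sqrt{-97} + 8748 \sqrt{6}\right) + 17890 = \left(i \sqrt{97} + 8748 \sqrt{6}\right) + 17890 = \left(8748 \sqrt{6} + i \sqrt{97}\right) + 17890 = 17890 + 8748 \sqrt{6} + i \sqrt{97}$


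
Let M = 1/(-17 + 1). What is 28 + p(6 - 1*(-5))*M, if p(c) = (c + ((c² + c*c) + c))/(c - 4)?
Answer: 359/14 ≈ 25.643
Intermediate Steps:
M = -1/16 (M = 1/(-16) = -1/16 ≈ -0.062500)
p(c) = (2*c + 2*c²)/(-4 + c) (p(c) = (c + ((c² + c²) + c))/(-4 + c) = (c + (2*c² + c))/(-4 + c) = (c + (c + 2*c²))/(-4 + c) = (2*c + 2*c²)/(-4 + c))
28 + p(6 - 1*(-5))*M = 28 + (2*(6 - 1*(-5))*(1 + (6 - 1*(-5)))/(-4 + (6 - 1*(-5))))*(-1/16) = 28 + (2*(6 + 5)*(1 + (6 + 5))/(-4 + (6 + 5)))*(-1/16) = 28 + (2*11*(1 + 11)/(-4 + 11))*(-1/16) = 28 + (2*11*12/7)*(-1/16) = 28 + (2*11*(⅐)*12)*(-1/16) = 28 + (264/7)*(-1/16) = 28 - 33/14 = 359/14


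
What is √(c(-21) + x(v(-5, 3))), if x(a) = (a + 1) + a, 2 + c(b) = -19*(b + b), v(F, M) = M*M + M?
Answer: √821 ≈ 28.653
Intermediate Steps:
v(F, M) = M + M² (v(F, M) = M² + M = M + M²)
c(b) = -2 - 38*b (c(b) = -2 - 19*(b + b) = -2 - 38*b)
x(a) = 1 + 2*a (x(a) = (1 + a) + a = 1 + 2*a)
√(c(-21) + x(v(-5, 3))) = √((-2 - 38*(-21)) + (1 + 2*(3*(1 + 3)))) = √((-2 + 798) + (1 + 2*(3*4))) = √(796 + (1 + 2*12)) = √(796 + (1 + 24)) = √(796 + 25) = √821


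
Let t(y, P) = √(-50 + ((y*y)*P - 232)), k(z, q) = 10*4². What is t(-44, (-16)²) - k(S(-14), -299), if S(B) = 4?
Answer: -160 + √495334 ≈ 543.80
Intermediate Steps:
k(z, q) = 160 (k(z, q) = 10*16 = 160)
t(y, P) = √(-282 + P*y²) (t(y, P) = √(-50 + (y²*P - 232)) = √(-50 + (P*y² - 232)) = √(-50 + (-232 + P*y²)) = √(-282 + P*y²))
t(-44, (-16)²) - k(S(-14), -299) = √(-282 + (-16)²*(-44)²) - 1*160 = √(-282 + 256*1936) - 160 = √(-282 + 495616) - 160 = √495334 - 160 = -160 + √495334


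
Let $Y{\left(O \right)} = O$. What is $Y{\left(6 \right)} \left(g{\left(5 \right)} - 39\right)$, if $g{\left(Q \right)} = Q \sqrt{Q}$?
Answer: $-234 + 30 \sqrt{5} \approx -166.92$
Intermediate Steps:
$g{\left(Q \right)} = Q^{\frac{3}{2}}$
$Y{\left(6 \right)} \left(g{\left(5 \right)} - 39\right) = 6 \left(5^{\frac{3}{2}} - 39\right) = 6 \left(5 \sqrt{5} - 39\right) = 6 \left(-39 + 5 \sqrt{5}\right) = -234 + 30 \sqrt{5}$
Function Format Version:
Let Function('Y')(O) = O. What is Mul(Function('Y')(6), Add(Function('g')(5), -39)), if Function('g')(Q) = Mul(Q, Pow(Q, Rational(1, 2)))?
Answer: Add(-234, Mul(30, Pow(5, Rational(1, 2)))) ≈ -166.92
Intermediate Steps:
Function('g')(Q) = Pow(Q, Rational(3, 2))
Mul(Function('Y')(6), Add(Function('g')(5), -39)) = Mul(6, Add(Pow(5, Rational(3, 2)), -39)) = Mul(6, Add(Mul(5, Pow(5, Rational(1, 2))), -39)) = Mul(6, Add(-39, Mul(5, Pow(5, Rational(1, 2))))) = Add(-234, Mul(30, Pow(5, Rational(1, 2))))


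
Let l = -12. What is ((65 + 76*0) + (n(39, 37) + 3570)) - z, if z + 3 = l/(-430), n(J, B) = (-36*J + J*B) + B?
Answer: 798504/215 ≈ 3714.0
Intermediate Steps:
n(J, B) = B - 36*J + B*J (n(J, B) = (-36*J + B*J) + B = B - 36*J + B*J)
z = -639/215 (z = -3 - 12/(-430) = -3 - 1/430*(-12) = -3 + 6/215 = -639/215 ≈ -2.9721)
((65 + 76*0) + (n(39, 37) + 3570)) - z = ((65 + 76*0) + ((37 - 36*39 + 37*39) + 3570)) - 1*(-639/215) = ((65 + 0) + ((37 - 1404 + 1443) + 3570)) + 639/215 = (65 + (76 + 3570)) + 639/215 = (65 + 3646) + 639/215 = 3711 + 639/215 = 798504/215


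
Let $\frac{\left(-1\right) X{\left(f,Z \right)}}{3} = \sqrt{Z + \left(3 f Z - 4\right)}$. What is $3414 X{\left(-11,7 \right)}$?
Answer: $- 20484 i \sqrt{57} \approx - 1.5465 \cdot 10^{5} i$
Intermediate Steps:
$X{\left(f,Z \right)} = - 3 \sqrt{-4 + Z + 3 Z f}$ ($X{\left(f,Z \right)} = - 3 \sqrt{Z + \left(3 f Z - 4\right)} = - 3 \sqrt{Z + \left(3 Z f - 4\right)} = - 3 \sqrt{Z + \left(-4 + 3 Z f\right)} = - 3 \sqrt{-4 + Z + 3 Z f}$)
$3414 X{\left(-11,7 \right)} = 3414 \left(- 3 \sqrt{-4 + 7 + 3 \cdot 7 \left(-11\right)}\right) = 3414 \left(- 3 \sqrt{-4 + 7 - 231}\right) = 3414 \left(- 3 \sqrt{-228}\right) = 3414 \left(- 3 \cdot 2 i \sqrt{57}\right) = 3414 \left(- 6 i \sqrt{57}\right) = - 20484 i \sqrt{57}$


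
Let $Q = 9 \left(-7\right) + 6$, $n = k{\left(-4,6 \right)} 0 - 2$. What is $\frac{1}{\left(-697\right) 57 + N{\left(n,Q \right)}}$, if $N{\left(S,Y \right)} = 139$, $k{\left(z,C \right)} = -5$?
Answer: $- \frac{1}{39590} \approx -2.5259 \cdot 10^{-5}$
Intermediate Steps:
$n = -2$ ($n = \left(-5\right) 0 - 2 = 0 - 2 = -2$)
$Q = -57$ ($Q = -63 + 6 = -57$)
$\frac{1}{\left(-697\right) 57 + N{\left(n,Q \right)}} = \frac{1}{\left(-697\right) 57 + 139} = \frac{1}{-39729 + 139} = \frac{1}{-39590} = - \frac{1}{39590}$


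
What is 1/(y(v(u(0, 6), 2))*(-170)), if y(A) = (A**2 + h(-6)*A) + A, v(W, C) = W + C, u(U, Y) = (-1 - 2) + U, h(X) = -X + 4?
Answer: 1/1700 ≈ 0.00058824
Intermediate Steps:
h(X) = 4 - X
u(U, Y) = -3 + U
v(W, C) = C + W
y(A) = A**2 + 11*A (y(A) = (A**2 + (4 - 1*(-6))*A) + A = (A**2 + (4 + 6)*A) + A = (A**2 + 10*A) + A = A**2 + 11*A)
1/(y(v(u(0, 6), 2))*(-170)) = 1/(((2 + (-3 + 0))*(11 + (2 + (-3 + 0))))*(-170)) = 1/(((2 - 3)*(11 + (2 - 3)))*(-170)) = 1/(-(11 - 1)*(-170)) = 1/(-1*10*(-170)) = 1/(-10*(-170)) = 1/1700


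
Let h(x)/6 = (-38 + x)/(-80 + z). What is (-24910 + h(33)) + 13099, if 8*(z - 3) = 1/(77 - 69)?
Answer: -58190877/4927 ≈ -11811.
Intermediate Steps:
z = 193/64 (z = 3 + 1/(8*(77 - 69)) = 3 + (1/8)/8 = 3 + (1/8)*(1/8) = 3 + 1/64 = 193/64 ≈ 3.0156)
h(x) = 14592/4927 - 384*x/4927 (h(x) = 6*((-38 + x)/(-80 + 193/64)) = 6*((-38 + x)/(-4927/64)) = 6*((-38 + x)*(-64/4927)) = 6*(2432/4927 - 64*x/4927) = 14592/4927 - 384*x/4927)
(-24910 + h(33)) + 13099 = (-24910 + (14592/4927 - 384/4927*33)) + 13099 = (-24910 + (14592/4927 - 12672/4927)) + 13099 = (-24910 + 1920/4927) + 13099 = -122729650/4927 + 13099 = -58190877/4927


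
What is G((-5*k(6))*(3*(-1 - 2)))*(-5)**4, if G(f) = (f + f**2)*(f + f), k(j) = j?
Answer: 24694875000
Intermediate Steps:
G(f) = 2*f*(f + f**2) (G(f) = (f + f**2)*(2*f) = 2*f*(f + f**2))
G((-5*k(6))*(3*(-1 - 2)))*(-5)**4 = (2*((-5*6)*(3*(-1 - 2)))**2*(1 + (-5*6)*(3*(-1 - 2))))*(-5)**4 = (2*(-90*(-3))**2*(1 - 90*(-3)))*625 = (2*(-30*(-9))**2*(1 - 30*(-9)))*625 = (2*270**2*(1 + 270))*625 = (2*72900*271)*625 = 39511800*625 = 24694875000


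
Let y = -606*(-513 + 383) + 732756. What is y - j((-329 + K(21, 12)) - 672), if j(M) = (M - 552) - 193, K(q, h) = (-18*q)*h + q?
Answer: 817797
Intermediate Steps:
K(q, h) = q - 18*h*q (K(q, h) = -18*h*q + q = q - 18*h*q)
j(M) = -745 + M (j(M) = (-552 + M) - 193 = -745 + M)
y = 811536 (y = -606*(-130) + 732756 = 78780 + 732756 = 811536)
y - j((-329 + K(21, 12)) - 672) = 811536 - (-745 + ((-329 + 21*(1 - 18*12)) - 672)) = 811536 - (-745 + ((-329 + 21*(1 - 216)) - 672)) = 811536 - (-745 + ((-329 + 21*(-215)) - 672)) = 811536 - (-745 + ((-329 - 4515) - 672)) = 811536 - (-745 + (-4844 - 672)) = 811536 - (-745 - 5516) = 811536 - 1*(-6261) = 811536 + 6261 = 817797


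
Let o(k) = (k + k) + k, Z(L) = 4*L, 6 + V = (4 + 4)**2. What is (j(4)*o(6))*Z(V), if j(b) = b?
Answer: 16704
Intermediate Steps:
V = 58 (V = -6 + (4 + 4)**2 = -6 + 8**2 = -6 + 64 = 58)
o(k) = 3*k (o(k) = 2*k + k = 3*k)
(j(4)*o(6))*Z(V) = (4*(3*6))*(4*58) = (4*18)*232 = 72*232 = 16704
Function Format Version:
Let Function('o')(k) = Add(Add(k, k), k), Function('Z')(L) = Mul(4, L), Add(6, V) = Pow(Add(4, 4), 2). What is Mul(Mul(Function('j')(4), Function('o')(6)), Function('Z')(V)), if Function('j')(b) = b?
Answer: 16704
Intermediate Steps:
V = 58 (V = Add(-6, Pow(Add(4, 4), 2)) = Add(-6, Pow(8, 2)) = Add(-6, 64) = 58)
Function('o')(k) = Mul(3, k) (Function('o')(k) = Add(Mul(2, k), k) = Mul(3, k))
Mul(Mul(Function('j')(4), Function('o')(6)), Function('Z')(V)) = Mul(Mul(4, Mul(3, 6)), Mul(4, 58)) = Mul(Mul(4, 18), 232) = Mul(72, 232) = 16704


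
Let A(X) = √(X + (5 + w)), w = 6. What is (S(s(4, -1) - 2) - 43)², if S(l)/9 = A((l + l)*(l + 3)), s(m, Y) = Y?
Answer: 2740 - 774*√11 ≈ 172.93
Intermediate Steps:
A(X) = √(11 + X) (A(X) = √(X + (5 + 6)) = √(X + 11) = √(11 + X))
S(l) = 9*√(11 + 2*l*(3 + l)) (S(l) = 9*√(11 + (l + l)*(l + 3)) = 9*√(11 + (2*l)*(3 + l)) = 9*√(11 + 2*l*(3 + l)))
(S(s(4, -1) - 2) - 43)² = (9*√(11 + 2*(-1 - 2)*(3 + (-1 - 2))) - 43)² = (9*√(11 + 2*(-3)*(3 - 3)) - 43)² = (9*√(11 + 2*(-3)*0) - 43)² = (9*√(11 + 0) - 43)² = (9*√11 - 43)² = (-43 + 9*√11)²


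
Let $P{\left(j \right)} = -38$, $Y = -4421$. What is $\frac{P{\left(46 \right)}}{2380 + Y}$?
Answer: $\frac{38}{2041} \approx 0.018618$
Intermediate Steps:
$\frac{P{\left(46 \right)}}{2380 + Y} = - \frac{38}{2380 - 4421} = - \frac{38}{-2041} = \left(-38\right) \left(- \frac{1}{2041}\right) = \frac{38}{2041}$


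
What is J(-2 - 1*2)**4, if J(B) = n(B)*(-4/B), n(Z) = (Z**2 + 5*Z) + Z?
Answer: 4096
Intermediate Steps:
n(Z) = Z**2 + 6*Z
J(B) = -24 - 4*B (J(B) = (B*(6 + B))*(-4/B) = -24 - 4*B)
J(-2 - 1*2)**4 = (-24 - 4*(-2 - 1*2))**4 = (-24 - 4*(-2 - 2))**4 = (-24 - 4*(-4))**4 = (-24 + 16)**4 = (-8)**4 = 4096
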